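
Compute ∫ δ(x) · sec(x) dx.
1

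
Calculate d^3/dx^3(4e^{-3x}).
- 108 e^{- 3 x}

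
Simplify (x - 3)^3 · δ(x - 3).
0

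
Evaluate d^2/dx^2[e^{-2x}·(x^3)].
2 x \left(2 x^{2} - 6 x + 3\right) e^{- 2 x}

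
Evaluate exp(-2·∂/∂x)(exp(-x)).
e^{2 - x}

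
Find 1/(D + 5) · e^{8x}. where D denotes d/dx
\frac{e^{8 x}}{13}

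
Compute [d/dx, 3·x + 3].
3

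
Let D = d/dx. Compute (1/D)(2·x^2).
\frac{2 x^{3}}{3}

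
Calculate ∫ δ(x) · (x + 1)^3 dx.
1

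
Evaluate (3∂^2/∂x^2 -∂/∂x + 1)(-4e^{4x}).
- 180 e^{4 x}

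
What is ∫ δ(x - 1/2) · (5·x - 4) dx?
- \frac{3}{2}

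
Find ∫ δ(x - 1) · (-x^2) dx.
-1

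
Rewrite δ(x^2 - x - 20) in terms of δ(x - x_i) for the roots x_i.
\frac{\delta(x + 4) + \delta(x - 5)}{9}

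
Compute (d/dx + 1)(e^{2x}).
3 e^{2 x}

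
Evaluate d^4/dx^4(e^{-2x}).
16 e^{- 2 x}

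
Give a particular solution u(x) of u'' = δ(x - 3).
\frac{|x - 3|}{2}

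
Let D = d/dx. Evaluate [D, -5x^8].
- 40 x^{7}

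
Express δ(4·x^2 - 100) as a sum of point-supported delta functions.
\frac{\delta(x - 5) + \delta(x + 5)}{40}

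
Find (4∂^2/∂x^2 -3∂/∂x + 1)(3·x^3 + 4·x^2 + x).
3 x^{3} - 23 x^{2} + 49 x + 29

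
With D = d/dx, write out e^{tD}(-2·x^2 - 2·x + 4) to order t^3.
- 2 t^{2} - 2 t \left(2 x + 1\right) - 2 x^{2} - 2 x + 4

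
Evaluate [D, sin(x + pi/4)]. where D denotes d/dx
\cos{\left(x + \frac{\pi}{4} \right)}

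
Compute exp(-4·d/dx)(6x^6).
6 x^{6} - 144 x^{5} + 1440 x^{4} - 7680 x^{3} + 23040 x^{2} - 36864 x + 24576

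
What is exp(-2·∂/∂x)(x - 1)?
x - 3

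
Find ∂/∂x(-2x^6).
- 12 x^{5}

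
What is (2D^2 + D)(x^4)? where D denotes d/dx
4 x^{2} \left(x + 6\right)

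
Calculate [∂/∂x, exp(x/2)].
\frac{e^{\frac{x}{2}}}{2}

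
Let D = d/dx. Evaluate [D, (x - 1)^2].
2 x - 2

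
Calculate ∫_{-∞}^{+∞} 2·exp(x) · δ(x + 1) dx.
\frac{2}{e}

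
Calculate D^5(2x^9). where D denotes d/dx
30240 x^{4}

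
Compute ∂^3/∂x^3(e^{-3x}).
- 27 e^{- 3 x}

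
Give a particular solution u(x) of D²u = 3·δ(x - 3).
\frac{3|x - 3|}{2}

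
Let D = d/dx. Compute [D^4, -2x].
-8D^{3}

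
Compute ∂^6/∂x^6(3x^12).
1995840 x^{6}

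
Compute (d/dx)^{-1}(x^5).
\frac{x^{6}}{6}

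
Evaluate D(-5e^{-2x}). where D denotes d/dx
10 e^{- 2 x}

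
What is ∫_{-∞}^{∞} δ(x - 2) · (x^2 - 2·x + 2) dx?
2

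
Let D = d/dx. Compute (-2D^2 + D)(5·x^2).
10 x - 20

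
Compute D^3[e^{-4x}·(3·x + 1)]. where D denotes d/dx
16 \left(5 - 12 x\right) e^{- 4 x}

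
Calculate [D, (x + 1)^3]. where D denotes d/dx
3 \left(x + 1\right)^{2}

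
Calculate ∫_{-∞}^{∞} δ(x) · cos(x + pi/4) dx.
\frac{\sqrt{2}}{2}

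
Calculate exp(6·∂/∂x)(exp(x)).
e^{x + 6}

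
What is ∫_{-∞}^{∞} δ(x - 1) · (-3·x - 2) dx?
-5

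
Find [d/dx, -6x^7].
- 42 x^{6}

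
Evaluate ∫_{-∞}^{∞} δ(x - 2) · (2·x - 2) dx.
2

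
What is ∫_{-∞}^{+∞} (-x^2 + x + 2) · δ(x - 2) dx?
0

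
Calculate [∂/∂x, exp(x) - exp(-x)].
2 \cosh{\left(x \right)}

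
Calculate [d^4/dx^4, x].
4\frac{d^{3}}{dx^{3}}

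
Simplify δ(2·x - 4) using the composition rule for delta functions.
\frac{\delta(x - 2)}{2}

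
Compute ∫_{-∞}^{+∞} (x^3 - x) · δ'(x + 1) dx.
-2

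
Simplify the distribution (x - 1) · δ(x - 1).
0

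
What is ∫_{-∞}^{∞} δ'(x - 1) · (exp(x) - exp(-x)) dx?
- 2 \cosh{\left(1 \right)}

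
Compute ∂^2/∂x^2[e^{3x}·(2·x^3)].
6 x \left(3 x^{2} + 6 x + 2\right) e^{3 x}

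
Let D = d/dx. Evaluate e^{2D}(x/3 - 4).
\frac{x}{3} - \frac{10}{3}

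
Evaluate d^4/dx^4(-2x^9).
- 6048 x^{5}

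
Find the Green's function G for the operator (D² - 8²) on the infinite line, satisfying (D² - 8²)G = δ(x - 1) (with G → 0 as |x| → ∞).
-\frac{e^{-8|x - 1|}}{16}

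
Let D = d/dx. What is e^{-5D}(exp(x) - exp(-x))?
- e^{5 - x} + e^{x - 5}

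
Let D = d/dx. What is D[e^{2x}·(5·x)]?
\left(10 x + 5\right) e^{2 x}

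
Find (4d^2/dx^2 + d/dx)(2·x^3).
6 x \left(x + 8\right)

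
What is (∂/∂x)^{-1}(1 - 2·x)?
- x^{2} + x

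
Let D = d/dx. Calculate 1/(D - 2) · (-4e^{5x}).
- \frac{4 e^{5 x}}{3}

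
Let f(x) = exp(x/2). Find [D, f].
\frac{e^{\frac{x}{2}}}{2}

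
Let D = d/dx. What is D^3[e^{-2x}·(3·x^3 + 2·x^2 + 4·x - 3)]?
2 \left(- 12 x^{3} + 46 x^{2} - 46 x + 33\right) e^{- 2 x}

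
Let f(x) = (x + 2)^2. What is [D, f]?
2 x + 4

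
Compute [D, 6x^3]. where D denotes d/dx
18 x^{2}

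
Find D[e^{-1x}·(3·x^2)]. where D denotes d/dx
3 x \left(2 - x\right) e^{- x}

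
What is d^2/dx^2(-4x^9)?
- 288 x^{7}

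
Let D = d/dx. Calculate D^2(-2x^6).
- 60 x^{4}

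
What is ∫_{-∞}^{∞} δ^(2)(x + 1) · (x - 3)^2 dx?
2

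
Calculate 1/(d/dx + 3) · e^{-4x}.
- e^{- 4 x}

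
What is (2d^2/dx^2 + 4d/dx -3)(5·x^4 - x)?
- 15 x^{4} + 80 x^{3} + 120 x^{2} + 3 x - 4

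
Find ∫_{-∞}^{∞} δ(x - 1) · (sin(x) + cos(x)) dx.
\cos{\left(1 \right)} + \sin{\left(1 \right)}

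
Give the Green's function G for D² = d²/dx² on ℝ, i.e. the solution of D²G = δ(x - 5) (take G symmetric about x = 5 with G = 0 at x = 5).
\frac{|x - 5|}{2}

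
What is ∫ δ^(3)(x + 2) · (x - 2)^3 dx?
-6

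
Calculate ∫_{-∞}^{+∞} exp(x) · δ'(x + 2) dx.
- \frac{1}{e^{2}}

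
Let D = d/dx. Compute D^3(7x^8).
2352 x^{5}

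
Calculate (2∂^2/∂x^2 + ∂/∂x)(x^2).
2 x + 4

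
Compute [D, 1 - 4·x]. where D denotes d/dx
-4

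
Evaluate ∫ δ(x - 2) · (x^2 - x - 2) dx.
0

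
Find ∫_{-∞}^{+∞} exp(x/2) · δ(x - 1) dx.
e^{\frac{1}{2}}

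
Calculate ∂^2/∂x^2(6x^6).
180 x^{4}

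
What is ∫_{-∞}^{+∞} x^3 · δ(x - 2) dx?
8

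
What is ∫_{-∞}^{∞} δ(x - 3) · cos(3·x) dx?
\cos{\left(9 \right)}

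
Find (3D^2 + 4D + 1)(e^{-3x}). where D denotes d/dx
16 e^{- 3 x}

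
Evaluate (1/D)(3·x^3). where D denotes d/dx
\frac{3 x^{4}}{4}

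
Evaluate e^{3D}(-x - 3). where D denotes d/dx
- x - 6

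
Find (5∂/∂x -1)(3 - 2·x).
2 x - 13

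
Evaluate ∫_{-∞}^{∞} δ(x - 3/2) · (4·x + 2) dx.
8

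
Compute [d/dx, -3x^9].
- 27 x^{8}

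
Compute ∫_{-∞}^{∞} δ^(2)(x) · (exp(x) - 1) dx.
1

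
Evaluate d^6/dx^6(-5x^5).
0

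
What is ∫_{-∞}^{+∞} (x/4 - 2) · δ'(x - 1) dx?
- \frac{1}{4}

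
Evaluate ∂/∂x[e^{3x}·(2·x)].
\left(6 x + 2\right) e^{3 x}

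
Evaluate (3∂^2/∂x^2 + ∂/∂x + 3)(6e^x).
42 e^{x}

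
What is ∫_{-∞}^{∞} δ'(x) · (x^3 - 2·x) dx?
2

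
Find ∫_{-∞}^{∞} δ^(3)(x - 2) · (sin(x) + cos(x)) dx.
- \sin{\left(2 \right)} + \cos{\left(2 \right)}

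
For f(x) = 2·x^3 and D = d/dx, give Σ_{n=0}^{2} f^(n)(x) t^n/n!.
2 x \left(3 t^{2} + 3 t x + x^{2}\right)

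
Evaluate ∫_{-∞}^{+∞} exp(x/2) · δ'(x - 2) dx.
- \frac{e}{2}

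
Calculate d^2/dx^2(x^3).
6 x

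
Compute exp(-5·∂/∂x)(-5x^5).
- 5 x^{5} + 125 x^{4} - 1250 x^{3} + 6250 x^{2} - 15625 x + 15625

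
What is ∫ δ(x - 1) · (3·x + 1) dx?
4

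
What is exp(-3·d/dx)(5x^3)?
5 x^{3} - 45 x^{2} + 135 x - 135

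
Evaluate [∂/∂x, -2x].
-2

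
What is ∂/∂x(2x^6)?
12 x^{5}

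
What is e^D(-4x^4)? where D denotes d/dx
- 4 x^{4} - 16 x^{3} - 24 x^{2} - 16 x - 4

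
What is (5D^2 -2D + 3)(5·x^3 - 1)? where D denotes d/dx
15 x^{3} - 30 x^{2} + 150 x - 3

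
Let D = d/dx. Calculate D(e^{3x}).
3 e^{3 x}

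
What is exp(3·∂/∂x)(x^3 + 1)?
x^{3} + 9 x^{2} + 27 x + 28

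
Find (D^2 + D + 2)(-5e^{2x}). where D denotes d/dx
- 40 e^{2 x}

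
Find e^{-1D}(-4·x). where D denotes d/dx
4 - 4 x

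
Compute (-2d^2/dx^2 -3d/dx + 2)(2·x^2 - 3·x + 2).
4 x^{2} - 18 x + 5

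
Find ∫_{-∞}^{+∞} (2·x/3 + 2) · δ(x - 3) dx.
4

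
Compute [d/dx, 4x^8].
32 x^{7}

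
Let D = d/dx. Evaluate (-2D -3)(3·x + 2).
- 9 x - 12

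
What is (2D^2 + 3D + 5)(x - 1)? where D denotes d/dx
5 x - 2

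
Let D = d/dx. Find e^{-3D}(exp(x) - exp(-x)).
- e^{3 - x} + e^{x - 3}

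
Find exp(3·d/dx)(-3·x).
- 3 x - 9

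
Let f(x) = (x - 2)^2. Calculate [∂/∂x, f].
2 x - 4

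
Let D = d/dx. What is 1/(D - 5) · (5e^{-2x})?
- \frac{5 e^{- 2 x}}{7}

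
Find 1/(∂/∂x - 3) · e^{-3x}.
- \frac{e^{- 3 x}}{6}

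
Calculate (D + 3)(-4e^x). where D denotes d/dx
- 16 e^{x}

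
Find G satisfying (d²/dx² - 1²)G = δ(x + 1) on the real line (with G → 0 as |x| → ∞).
-\frac{e^{-|x + 1|}}{2}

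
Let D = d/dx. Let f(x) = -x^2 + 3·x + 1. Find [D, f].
3 - 2 x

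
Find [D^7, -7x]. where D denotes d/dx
-49D^{6}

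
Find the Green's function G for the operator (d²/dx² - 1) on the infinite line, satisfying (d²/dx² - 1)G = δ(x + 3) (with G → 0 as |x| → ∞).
-\frac{e^{-|x + 3|}}{2}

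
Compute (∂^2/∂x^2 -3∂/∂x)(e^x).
- 2 e^{x}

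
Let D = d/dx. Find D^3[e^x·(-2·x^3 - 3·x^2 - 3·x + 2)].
\left(- 2 x^{3} - 21 x^{2} - 57 x - 37\right) e^{x}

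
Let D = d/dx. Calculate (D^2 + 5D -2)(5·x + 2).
21 - 10 x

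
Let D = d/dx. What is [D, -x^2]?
- 2 x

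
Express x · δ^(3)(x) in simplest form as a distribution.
-3\delta^{(2)}(x)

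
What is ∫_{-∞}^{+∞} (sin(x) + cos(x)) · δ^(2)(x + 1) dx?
- \cos{\left(1 \right)} + \sin{\left(1 \right)}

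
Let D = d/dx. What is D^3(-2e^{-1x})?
2 e^{- x}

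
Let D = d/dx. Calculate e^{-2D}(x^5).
x^{5} - 10 x^{4} + 40 x^{3} - 80 x^{2} + 80 x - 32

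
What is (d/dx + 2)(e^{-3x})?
- e^{- 3 x}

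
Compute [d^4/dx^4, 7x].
28\frac{d^{3}}{dx^{3}}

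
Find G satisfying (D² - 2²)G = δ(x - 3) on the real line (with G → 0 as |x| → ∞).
-\frac{e^{-2|x - 3|}}{4}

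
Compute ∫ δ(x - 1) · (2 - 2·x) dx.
0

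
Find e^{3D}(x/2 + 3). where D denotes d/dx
\frac{x}{2} + \frac{9}{2}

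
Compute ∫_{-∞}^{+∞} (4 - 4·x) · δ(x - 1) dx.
0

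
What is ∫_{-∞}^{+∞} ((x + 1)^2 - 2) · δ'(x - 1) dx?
-4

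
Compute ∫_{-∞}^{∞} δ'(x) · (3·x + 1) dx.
-3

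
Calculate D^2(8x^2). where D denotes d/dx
16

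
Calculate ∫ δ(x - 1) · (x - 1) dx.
0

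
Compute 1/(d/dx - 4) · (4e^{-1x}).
- \frac{4 e^{- x}}{5}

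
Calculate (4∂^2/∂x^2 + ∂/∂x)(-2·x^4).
8 x^{2} \left(- x - 12\right)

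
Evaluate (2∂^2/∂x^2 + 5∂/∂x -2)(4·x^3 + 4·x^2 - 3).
- 8 x^{3} + 52 x^{2} + 88 x + 22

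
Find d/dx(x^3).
3 x^{2}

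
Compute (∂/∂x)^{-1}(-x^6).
- \frac{x^{7}}{7}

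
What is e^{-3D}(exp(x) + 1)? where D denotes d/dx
e^{x - 3} + 1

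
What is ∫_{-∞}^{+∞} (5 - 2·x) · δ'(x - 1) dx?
2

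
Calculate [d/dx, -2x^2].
- 4 x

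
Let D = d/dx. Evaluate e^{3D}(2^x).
2^{x + 3}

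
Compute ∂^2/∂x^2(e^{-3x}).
9 e^{- 3 x}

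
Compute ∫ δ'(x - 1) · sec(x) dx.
- \tan{\left(1 \right)} \sec{\left(1 \right)}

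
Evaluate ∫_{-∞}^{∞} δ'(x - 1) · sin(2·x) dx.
- 2 \cos{\left(2 \right)}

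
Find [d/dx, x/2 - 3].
\frac{1}{2}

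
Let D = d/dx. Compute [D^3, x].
3D^{2}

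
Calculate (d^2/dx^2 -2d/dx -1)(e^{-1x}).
2 e^{- x}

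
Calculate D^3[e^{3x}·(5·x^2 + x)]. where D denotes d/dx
\left(135 x^{2} + 297 x + 117\right) e^{3 x}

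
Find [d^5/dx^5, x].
5\frac{d^{4}}{dx^{4}}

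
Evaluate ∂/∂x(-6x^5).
- 30 x^{4}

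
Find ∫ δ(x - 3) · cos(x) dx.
\cos{\left(3 \right)}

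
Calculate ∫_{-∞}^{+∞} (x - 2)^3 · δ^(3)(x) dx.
-6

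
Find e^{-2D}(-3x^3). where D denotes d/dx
- 3 x^{3} + 18 x^{2} - 36 x + 24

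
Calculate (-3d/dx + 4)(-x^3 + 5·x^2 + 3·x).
- 4 x^{3} + 29 x^{2} - 18 x - 9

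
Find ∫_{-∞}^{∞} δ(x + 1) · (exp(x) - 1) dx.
-1 + e^{-1}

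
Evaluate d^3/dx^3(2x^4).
48 x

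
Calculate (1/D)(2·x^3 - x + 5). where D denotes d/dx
\frac{x^{4}}{2} - \frac{x^{2}}{2} + 5 x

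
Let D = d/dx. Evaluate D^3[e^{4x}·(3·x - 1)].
\left(192 x + 80\right) e^{4 x}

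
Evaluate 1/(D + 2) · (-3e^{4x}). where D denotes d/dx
- \frac{e^{4 x}}{2}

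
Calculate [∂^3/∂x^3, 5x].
15\frac{d^{2}}{dx^{2}}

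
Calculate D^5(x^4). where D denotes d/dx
0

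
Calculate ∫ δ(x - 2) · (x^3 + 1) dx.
9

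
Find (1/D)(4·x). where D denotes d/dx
2 x^{2}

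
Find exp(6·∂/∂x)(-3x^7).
- 3 x^{7} - 126 x^{6} - 2268 x^{5} - 22680 x^{4} - 136080 x^{3} - 489888 x^{2} - 979776 x - 839808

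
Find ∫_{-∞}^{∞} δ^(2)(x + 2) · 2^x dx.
\frac{\log{\left(2 \right)}^{2}}{4}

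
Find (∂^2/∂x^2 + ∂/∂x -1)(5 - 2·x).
2 x - 7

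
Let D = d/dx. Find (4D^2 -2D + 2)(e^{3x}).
32 e^{3 x}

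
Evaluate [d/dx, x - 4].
1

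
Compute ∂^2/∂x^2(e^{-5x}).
25 e^{- 5 x}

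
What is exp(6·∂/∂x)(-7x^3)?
- 7 x^{3} - 126 x^{2} - 756 x - 1512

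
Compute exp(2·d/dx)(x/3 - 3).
\frac{x}{3} - \frac{7}{3}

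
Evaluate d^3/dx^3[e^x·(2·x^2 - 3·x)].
\left(2 x^{2} + 9 x + 3\right) e^{x}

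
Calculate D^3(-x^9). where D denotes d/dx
- 504 x^{6}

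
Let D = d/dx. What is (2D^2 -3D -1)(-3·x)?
3 x + 9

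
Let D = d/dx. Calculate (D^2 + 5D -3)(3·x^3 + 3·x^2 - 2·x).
- 9 x^{3} + 36 x^{2} + 54 x - 4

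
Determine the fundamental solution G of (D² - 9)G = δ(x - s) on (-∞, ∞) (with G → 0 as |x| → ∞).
-\frac{e^{-3|x-s|}}{6}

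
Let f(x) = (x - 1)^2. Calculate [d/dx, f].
2 x - 2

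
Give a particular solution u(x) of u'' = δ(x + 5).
\frac{|x + 5|}{2}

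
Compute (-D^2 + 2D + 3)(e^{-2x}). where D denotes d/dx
- 5 e^{- 2 x}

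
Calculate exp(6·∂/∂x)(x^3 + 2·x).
x^{3} + 18 x^{2} + 110 x + 228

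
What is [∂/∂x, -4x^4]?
- 16 x^{3}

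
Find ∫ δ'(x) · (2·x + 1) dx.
-2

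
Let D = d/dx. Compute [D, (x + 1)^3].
3 \left(x + 1\right)^{2}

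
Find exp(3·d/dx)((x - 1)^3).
x^{3} + 6 x^{2} + 12 x + 8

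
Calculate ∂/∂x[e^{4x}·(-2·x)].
\left(- 8 x - 2\right) e^{4 x}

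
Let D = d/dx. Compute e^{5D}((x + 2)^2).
x^{2} + 14 x + 49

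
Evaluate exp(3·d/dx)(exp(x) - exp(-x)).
2 \sinh{\left(x + 3 \right)}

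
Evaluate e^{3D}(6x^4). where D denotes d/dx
6 x^{4} + 72 x^{3} + 324 x^{2} + 648 x + 486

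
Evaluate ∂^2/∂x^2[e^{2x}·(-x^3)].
- 2 x \left(2 x^{2} + 6 x + 3\right) e^{2 x}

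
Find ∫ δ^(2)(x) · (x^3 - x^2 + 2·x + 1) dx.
-2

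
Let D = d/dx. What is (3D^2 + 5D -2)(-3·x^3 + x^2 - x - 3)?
6 x^{3} - 47 x^{2} - 42 x + 7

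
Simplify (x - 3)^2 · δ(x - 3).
0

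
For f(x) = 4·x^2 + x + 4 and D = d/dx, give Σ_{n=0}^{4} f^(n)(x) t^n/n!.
4 t^{2} + t \left(8 x + 1\right) + 4 x^{2} + x + 4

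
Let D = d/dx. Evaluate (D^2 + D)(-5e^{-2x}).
- 10 e^{- 2 x}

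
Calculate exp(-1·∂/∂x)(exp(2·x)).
e^{2 x - 2}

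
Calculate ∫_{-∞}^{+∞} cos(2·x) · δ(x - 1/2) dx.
\cos{\left(1 \right)}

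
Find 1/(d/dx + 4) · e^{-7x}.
- \frac{e^{- 7 x}}{3}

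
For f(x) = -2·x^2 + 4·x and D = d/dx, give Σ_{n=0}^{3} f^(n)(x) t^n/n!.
- 2 t^{2} - 4 t \left(x - 1\right) - 2 x^{2} + 4 x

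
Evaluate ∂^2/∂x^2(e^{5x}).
25 e^{5 x}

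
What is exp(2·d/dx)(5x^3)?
5 x^{3} + 30 x^{2} + 60 x + 40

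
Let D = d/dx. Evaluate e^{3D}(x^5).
x^{5} + 15 x^{4} + 90 x^{3} + 270 x^{2} + 405 x + 243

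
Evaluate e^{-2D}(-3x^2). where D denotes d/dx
- 3 x^{2} + 12 x - 12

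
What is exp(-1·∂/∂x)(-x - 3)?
- x - 2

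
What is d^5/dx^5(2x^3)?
0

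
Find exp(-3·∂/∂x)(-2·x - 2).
4 - 2 x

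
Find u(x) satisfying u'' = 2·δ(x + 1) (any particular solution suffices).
|x + 1|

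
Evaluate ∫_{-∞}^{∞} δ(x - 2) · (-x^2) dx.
-4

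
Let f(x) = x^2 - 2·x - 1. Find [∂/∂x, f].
2 x - 2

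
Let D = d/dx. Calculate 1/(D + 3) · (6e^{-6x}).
- 2 e^{- 6 x}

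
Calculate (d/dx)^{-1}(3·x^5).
\frac{x^{6}}{2}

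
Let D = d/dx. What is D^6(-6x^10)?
- 907200 x^{4}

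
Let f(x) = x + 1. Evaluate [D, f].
1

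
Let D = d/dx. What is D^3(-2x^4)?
- 48 x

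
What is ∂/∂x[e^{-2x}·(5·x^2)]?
10 x \left(1 - x\right) e^{- 2 x}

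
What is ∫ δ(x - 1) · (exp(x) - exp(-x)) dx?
2 \sinh{\left(1 \right)}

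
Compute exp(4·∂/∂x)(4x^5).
4 x^{5} + 80 x^{4} + 640 x^{3} + 2560 x^{2} + 5120 x + 4096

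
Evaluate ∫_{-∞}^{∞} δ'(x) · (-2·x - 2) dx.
2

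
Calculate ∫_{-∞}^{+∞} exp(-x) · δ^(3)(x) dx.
1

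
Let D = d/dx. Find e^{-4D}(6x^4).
6 x^{4} - 96 x^{3} + 576 x^{2} - 1536 x + 1536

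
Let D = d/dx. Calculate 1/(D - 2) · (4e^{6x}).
e^{6 x}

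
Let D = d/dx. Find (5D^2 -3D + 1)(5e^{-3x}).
275 e^{- 3 x}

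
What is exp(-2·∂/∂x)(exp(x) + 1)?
e^{x - 2} + 1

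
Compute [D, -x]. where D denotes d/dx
-1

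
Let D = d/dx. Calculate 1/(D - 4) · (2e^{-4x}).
- \frac{e^{- 4 x}}{4}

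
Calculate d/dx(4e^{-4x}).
- 16 e^{- 4 x}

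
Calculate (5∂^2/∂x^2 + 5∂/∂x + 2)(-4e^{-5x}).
- 408 e^{- 5 x}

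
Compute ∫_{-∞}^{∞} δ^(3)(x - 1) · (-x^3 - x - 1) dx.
6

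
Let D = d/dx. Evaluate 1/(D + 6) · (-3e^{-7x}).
3 e^{- 7 x}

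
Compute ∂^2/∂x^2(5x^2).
10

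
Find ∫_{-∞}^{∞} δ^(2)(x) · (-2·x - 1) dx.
0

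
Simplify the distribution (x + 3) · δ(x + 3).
0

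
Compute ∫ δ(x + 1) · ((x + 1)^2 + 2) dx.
2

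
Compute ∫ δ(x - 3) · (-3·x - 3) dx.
-12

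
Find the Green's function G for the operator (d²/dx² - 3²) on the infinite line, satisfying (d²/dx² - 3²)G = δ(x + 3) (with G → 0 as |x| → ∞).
-\frac{e^{-3|x + 3|}}{6}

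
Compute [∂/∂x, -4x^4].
- 16 x^{3}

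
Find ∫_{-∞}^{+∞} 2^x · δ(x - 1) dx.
2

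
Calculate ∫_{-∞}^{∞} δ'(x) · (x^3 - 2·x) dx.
2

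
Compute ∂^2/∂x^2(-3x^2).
-6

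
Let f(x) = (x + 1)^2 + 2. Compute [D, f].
2 x + 2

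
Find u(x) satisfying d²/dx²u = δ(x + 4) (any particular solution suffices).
\frac{|x + 4|}{2}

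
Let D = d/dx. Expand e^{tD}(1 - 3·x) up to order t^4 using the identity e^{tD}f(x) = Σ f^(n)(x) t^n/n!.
- 3 t - 3 x + 1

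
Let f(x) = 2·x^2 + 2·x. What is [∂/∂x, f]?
4 x + 2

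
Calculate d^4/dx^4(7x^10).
35280 x^{6}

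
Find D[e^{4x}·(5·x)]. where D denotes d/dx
\left(20 x + 5\right) e^{4 x}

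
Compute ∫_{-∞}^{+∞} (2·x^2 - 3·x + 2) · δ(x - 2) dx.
4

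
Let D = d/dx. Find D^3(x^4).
24 x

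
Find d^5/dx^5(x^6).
720 x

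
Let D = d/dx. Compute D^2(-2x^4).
- 24 x^{2}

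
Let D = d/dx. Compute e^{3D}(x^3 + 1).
x^{3} + 9 x^{2} + 27 x + 28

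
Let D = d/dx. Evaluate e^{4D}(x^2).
x^{2} + 8 x + 16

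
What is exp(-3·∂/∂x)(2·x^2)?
2 x^{2} - 12 x + 18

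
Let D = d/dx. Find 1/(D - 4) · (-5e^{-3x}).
\frac{5 e^{- 3 x}}{7}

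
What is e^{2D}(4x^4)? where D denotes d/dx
4 x^{4} + 32 x^{3} + 96 x^{2} + 128 x + 64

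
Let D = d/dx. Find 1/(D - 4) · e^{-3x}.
- \frac{e^{- 3 x}}{7}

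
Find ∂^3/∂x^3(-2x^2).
0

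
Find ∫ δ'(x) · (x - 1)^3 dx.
-3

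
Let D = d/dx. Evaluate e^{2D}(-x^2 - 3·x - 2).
- x^{2} - 7 x - 12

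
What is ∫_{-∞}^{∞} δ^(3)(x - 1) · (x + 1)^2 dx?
0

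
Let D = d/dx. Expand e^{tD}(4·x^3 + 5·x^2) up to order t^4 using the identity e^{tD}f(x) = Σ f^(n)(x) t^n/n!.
4 t^{3} + t^{2} \left(12 x + 5\right) + 2 t x \left(6 x + 5\right) + 4 x^{3} + 5 x^{2}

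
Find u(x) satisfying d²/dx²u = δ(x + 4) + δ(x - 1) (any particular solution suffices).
\frac{|x + 4|}{2} + \frac{|x - 1|}{2}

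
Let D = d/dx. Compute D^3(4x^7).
840 x^{4}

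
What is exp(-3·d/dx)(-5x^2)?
- 5 x^{2} + 30 x - 45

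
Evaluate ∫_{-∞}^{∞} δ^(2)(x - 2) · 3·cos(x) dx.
- 3 \cos{\left(2 \right)}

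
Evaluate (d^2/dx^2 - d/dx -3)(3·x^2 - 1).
- 9 x^{2} - 6 x + 9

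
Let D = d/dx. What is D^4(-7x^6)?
- 2520 x^{2}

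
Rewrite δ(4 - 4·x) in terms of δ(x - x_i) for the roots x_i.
\frac{\delta(x - 1)}{4}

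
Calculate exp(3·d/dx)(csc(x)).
\csc{\left(x + 3 \right)}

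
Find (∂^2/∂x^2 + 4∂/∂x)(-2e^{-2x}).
8 e^{- 2 x}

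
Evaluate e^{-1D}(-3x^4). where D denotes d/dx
- 3 x^{4} + 12 x^{3} - 18 x^{2} + 12 x - 3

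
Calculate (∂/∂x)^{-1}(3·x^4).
\frac{3 x^{5}}{5}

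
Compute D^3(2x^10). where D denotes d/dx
1440 x^{7}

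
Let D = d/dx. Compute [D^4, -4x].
-16D^{3}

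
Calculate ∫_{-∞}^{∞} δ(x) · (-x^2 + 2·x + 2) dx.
2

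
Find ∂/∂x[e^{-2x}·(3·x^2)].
6 x \left(1 - x\right) e^{- 2 x}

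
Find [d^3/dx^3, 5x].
15\frac{d^{2}}{dx^{2}}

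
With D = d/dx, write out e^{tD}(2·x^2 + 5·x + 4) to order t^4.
2 t^{2} + t \left(4 x + 5\right) + 2 x^{2} + 5 x + 4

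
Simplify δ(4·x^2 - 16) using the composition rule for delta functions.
\frac{\delta(x - 2) + \delta(x + 2)}{16}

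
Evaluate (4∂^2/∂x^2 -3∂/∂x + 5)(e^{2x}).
15 e^{2 x}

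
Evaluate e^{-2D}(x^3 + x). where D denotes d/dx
x^{3} - 6 x^{2} + 13 x - 10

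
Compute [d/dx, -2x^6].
- 12 x^{5}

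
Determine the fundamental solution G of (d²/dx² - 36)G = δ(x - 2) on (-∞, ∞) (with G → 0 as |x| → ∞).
-\frac{e^{-6|x - 2|}}{12}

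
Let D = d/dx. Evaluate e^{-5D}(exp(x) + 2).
e^{x - 5} + 2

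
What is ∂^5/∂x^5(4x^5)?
480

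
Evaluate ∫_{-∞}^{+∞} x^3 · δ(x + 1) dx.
-1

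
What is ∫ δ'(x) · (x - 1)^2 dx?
2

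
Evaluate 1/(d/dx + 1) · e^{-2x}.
- e^{- 2 x}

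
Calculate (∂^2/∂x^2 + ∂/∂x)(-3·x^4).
12 x^{2} \left(- x - 3\right)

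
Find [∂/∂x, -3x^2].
- 6 x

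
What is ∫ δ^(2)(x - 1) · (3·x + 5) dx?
0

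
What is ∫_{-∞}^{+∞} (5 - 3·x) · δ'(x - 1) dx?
3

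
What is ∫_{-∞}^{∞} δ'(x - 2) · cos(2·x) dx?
2 \sin{\left(4 \right)}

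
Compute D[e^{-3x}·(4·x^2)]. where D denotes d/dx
4 x \left(2 - 3 x\right) e^{- 3 x}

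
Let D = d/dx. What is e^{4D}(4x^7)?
4 x^{7} + 112 x^{6} + 1344 x^{5} + 8960 x^{4} + 35840 x^{3} + 86016 x^{2} + 114688 x + 65536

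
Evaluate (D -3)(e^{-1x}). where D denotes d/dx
- 4 e^{- x}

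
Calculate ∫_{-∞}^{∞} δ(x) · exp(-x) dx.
1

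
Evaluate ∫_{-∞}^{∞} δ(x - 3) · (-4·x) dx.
-12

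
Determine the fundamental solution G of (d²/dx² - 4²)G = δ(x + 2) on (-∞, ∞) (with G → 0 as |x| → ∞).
-\frac{e^{-4|x + 2|}}{8}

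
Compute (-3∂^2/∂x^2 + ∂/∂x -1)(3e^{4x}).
- 135 e^{4 x}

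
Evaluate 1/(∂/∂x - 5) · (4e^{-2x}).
- \frac{4 e^{- 2 x}}{7}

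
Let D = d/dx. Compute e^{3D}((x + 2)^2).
x^{2} + 10 x + 25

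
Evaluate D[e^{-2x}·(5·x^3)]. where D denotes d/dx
x^{2} \left(15 - 10 x\right) e^{- 2 x}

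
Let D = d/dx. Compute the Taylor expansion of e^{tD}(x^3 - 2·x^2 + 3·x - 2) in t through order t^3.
t^{3} + t^{2} \left(3 x - 2\right) + t \left(3 x^{2} - 4 x + 3\right) + x^{3} - 2 x^{2} + 3 x - 2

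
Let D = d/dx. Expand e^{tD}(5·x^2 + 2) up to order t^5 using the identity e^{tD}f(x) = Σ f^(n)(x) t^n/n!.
5 t^{2} + 10 t x + 5 x^{2} + 2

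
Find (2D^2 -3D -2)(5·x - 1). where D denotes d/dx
- 10 x - 13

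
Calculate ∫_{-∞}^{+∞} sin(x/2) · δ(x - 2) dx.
\sin{\left(1 \right)}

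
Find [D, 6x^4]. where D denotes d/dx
24 x^{3}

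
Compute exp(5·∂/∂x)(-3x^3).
- 3 x^{3} - 45 x^{2} - 225 x - 375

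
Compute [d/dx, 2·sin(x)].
2 \cos{\left(x \right)}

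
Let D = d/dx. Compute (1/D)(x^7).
\frac{x^{8}}{8}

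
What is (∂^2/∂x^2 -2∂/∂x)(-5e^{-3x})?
- 75 e^{- 3 x}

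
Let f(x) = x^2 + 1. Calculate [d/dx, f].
2 x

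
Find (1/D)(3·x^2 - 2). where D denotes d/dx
x^{3} - 2 x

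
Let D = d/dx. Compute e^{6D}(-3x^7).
- 3 x^{7} - 126 x^{6} - 2268 x^{5} - 22680 x^{4} - 136080 x^{3} - 489888 x^{2} - 979776 x - 839808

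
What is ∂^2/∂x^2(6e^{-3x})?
54 e^{- 3 x}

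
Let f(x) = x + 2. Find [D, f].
1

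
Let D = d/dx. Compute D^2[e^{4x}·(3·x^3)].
6 x \left(8 x^{2} + 12 x + 3\right) e^{4 x}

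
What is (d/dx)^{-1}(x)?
\frac{x^{2}}{2}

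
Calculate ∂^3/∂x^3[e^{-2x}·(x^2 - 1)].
4 \left(- 2 x^{2} + 6 x - 1\right) e^{- 2 x}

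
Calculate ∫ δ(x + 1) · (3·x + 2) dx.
-1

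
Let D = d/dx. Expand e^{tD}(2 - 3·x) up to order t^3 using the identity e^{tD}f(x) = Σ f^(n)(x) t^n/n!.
- 3 t - 3 x + 2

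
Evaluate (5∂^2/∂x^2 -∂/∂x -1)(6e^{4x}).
450 e^{4 x}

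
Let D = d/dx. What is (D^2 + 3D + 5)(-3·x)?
- 15 x - 9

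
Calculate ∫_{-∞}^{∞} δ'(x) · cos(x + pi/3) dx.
\frac{\sqrt{3}}{2}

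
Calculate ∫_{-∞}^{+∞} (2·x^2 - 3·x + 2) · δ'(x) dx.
3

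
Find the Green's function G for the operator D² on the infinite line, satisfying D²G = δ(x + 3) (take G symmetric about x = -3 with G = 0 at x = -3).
\frac{|x + 3|}{2}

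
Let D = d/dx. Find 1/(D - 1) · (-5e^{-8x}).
\frac{5 e^{- 8 x}}{9}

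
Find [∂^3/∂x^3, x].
3\frac{d^{2}}{dx^{2}}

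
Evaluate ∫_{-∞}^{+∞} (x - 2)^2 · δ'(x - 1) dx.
2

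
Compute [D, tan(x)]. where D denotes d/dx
\frac{1}{\cos^{2}{\left(x \right)}}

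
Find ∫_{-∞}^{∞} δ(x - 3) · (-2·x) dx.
-6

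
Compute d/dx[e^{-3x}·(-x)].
\left(3 x - 1\right) e^{- 3 x}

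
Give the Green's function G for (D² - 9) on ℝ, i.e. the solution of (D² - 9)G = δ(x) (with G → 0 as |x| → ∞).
-\frac{e^{-3|x|}}{6}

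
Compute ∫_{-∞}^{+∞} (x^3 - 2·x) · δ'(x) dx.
2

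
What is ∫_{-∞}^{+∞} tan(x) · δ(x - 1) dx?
\tan{\left(1 \right)}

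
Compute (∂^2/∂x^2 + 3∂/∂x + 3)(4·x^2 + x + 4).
12 x^{2} + 27 x + 23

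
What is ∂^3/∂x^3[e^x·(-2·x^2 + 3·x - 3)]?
\left(- 2 x^{2} - 9 x - 6\right) e^{x}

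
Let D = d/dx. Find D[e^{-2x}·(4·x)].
4 \left(1 - 2 x\right) e^{- 2 x}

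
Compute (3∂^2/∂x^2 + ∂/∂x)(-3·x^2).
- 6 x - 18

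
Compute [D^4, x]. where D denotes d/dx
4D^{3}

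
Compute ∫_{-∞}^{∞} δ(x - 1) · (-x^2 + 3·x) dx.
2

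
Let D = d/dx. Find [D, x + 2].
1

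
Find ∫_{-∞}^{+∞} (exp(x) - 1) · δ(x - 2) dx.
-1 + e^{2}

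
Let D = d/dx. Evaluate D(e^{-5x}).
- 5 e^{- 5 x}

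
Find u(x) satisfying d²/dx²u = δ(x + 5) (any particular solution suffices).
\frac{|x + 5|}{2}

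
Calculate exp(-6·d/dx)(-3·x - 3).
15 - 3 x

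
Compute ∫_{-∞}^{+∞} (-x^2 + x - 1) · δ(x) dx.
-1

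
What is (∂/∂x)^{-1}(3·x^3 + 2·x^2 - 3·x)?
\frac{3 x^{4}}{4} + \frac{2 x^{3}}{3} - \frac{3 x^{2}}{2}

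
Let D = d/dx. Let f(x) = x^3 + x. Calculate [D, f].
3 x^{2} + 1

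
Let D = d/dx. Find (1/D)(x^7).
\frac{x^{8}}{8}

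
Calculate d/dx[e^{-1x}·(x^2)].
x \left(2 - x\right) e^{- x}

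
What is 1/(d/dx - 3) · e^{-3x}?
- \frac{e^{- 3 x}}{6}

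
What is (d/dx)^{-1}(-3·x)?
- \frac{3 x^{2}}{2}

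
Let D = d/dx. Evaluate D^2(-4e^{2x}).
- 16 e^{2 x}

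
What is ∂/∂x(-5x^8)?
- 40 x^{7}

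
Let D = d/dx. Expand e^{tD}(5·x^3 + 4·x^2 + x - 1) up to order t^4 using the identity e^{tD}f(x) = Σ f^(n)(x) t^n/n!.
5 t^{3} + t^{2} \left(15 x + 4\right) + t \left(15 x^{2} + 8 x + 1\right) + 5 x^{3} + 4 x^{2} + x - 1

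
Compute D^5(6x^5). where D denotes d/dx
720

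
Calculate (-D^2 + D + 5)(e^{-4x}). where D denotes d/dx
- 15 e^{- 4 x}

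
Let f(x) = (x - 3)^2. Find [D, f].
2 x - 6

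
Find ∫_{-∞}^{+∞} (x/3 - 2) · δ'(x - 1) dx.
- \frac{1}{3}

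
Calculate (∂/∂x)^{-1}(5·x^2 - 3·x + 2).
\frac{5 x^{3}}{3} - \frac{3 x^{2}}{2} + 2 x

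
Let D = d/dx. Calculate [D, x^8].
8 x^{7}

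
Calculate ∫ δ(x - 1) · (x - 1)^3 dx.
0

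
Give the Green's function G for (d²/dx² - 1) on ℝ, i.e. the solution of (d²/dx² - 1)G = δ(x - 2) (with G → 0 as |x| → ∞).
-\frac{e^{-|x - 2|}}{2}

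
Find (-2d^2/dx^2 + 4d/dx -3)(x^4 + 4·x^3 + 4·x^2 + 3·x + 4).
- 3 x^{4} + 4 x^{3} + 12 x^{2} - 25 x - 16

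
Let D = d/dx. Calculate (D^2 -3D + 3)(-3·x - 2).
3 - 9 x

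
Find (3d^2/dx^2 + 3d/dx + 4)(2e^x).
20 e^{x}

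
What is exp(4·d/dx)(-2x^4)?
- 2 x^{4} - 32 x^{3} - 192 x^{2} - 512 x - 512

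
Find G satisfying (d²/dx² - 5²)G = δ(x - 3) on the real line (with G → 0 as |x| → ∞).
-\frac{e^{-5|x - 3|}}{10}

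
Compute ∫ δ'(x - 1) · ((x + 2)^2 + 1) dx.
-6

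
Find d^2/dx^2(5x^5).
100 x^{3}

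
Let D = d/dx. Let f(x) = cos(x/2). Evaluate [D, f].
- \frac{\sin{\left(\frac{x}{2} \right)}}{2}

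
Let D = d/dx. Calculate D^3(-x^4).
- 24 x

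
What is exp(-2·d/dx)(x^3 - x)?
x^{3} - 6 x^{2} + 11 x - 6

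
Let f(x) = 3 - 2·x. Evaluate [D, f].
-2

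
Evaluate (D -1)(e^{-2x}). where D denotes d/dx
- 3 e^{- 2 x}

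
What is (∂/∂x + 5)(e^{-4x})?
e^{- 4 x}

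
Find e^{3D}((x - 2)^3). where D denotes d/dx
x^{3} + 3 x^{2} + 3 x + 1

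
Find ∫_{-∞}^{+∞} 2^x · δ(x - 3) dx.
8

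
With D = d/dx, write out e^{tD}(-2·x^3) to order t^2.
2 x \left(- 3 t^{2} - 3 t x - x^{2}\right)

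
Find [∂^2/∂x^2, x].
2\frac{d}{dx}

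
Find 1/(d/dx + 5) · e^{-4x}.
e^{- 4 x}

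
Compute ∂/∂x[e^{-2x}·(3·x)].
3 \left(1 - 2 x\right) e^{- 2 x}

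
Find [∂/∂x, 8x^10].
80 x^{9}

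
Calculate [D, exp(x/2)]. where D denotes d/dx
\frac{e^{\frac{x}{2}}}{2}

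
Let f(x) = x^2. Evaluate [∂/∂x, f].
2 x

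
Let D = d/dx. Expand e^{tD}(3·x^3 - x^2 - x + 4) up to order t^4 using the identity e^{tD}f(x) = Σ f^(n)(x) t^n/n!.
3 t^{3} + t^{2} \left(9 x - 1\right) - t \left(- 9 x^{2} + 2 x + 1\right) + 3 x^{3} - x^{2} - x + 4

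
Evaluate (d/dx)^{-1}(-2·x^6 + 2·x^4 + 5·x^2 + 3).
- \frac{2 x^{7}}{7} + \frac{2 x^{5}}{5} + \frac{5 x^{3}}{3} + 3 x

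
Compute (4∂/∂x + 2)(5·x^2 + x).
10 x^{2} + 42 x + 4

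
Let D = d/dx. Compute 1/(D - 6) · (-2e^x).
\frac{2 e^{x}}{5}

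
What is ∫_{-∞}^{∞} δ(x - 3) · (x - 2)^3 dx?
1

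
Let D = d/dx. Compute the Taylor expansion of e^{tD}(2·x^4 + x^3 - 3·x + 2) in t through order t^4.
2 t^{4} + t^{3} \left(8 x + 1\right) + 3 t^{2} x \left(4 x + 1\right) + t \left(8 x^{3} + 3 x^{2} - 3\right) + 2 x^{4} + x^{3} - 3 x + 2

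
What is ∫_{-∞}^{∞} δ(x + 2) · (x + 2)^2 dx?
0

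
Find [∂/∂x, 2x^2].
4 x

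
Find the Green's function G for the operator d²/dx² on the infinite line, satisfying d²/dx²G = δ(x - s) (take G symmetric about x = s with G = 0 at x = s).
\frac{|x - s|}{2}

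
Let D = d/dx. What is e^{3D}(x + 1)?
x + 4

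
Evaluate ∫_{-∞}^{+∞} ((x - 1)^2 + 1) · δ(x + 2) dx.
10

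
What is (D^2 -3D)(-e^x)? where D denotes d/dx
2 e^{x}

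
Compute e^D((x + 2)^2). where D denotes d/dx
x^{2} + 6 x + 9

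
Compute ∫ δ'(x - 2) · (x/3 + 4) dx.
- \frac{1}{3}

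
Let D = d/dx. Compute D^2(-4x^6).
- 120 x^{4}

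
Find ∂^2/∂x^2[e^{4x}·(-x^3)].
- 2 x \left(8 x^{2} + 12 x + 3\right) e^{4 x}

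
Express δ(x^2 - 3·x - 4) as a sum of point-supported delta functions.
\frac{\delta(x - 4) + \delta(x + 1)}{5}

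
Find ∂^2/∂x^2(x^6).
30 x^{4}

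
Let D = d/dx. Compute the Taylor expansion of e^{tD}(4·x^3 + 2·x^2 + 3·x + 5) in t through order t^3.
4 t^{3} + t^{2} \left(12 x + 2\right) + t \left(12 x^{2} + 4 x + 3\right) + 4 x^{3} + 2 x^{2} + 3 x + 5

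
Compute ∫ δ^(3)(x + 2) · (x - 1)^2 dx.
0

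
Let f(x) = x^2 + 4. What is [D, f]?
2 x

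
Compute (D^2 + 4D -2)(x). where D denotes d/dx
4 - 2 x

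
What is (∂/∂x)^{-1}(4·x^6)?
\frac{4 x^{7}}{7}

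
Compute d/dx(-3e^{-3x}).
9 e^{- 3 x}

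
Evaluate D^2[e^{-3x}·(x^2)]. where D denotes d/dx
\left(9 x^{2} - 12 x + 2\right) e^{- 3 x}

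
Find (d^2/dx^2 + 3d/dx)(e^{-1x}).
- 2 e^{- x}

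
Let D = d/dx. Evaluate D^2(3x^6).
90 x^{4}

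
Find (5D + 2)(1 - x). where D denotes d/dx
- 2 x - 3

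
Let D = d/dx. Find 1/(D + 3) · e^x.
\frac{e^{x}}{4}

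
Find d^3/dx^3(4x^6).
480 x^{3}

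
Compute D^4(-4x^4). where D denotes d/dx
-96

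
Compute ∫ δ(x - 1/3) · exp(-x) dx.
e^{- \frac{1}{3}}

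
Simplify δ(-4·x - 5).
\frac{\delta(x + 5/4)}{4}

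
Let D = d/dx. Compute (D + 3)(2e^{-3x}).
0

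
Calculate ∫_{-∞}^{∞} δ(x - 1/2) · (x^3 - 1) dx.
- \frac{7}{8}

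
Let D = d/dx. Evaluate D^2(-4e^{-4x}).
- 64 e^{- 4 x}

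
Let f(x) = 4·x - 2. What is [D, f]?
4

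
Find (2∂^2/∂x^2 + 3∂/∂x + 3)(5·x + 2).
15 x + 21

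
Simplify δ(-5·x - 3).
\frac{\delta(x + 3/5)}{5}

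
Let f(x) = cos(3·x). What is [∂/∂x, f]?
- 3 \sin{\left(3 x \right)}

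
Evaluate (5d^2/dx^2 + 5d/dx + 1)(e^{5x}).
151 e^{5 x}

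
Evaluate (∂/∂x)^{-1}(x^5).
\frac{x^{6}}{6}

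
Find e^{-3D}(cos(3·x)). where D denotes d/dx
\cos{\left(3 x - 9 \right)}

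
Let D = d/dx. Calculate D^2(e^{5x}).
25 e^{5 x}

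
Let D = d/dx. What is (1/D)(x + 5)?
\frac{x^{2}}{2} + 5 x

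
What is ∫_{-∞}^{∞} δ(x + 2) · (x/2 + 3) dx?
2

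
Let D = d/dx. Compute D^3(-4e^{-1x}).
4 e^{- x}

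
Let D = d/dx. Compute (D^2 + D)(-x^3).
3 x \left(- x - 2\right)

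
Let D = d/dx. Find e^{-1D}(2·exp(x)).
2 e^{x - 1}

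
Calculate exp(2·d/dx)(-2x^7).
- 2 x^{7} - 28 x^{6} - 168 x^{5} - 560 x^{4} - 1120 x^{3} - 1344 x^{2} - 896 x - 256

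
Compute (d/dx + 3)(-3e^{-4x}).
3 e^{- 4 x}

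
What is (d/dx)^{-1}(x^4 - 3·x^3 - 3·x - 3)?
\frac{x^{5}}{5} - \frac{3 x^{4}}{4} - \frac{3 x^{2}}{2} - 3 x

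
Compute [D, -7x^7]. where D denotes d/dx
- 49 x^{6}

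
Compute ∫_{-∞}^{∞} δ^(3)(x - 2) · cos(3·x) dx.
- 27 \sin{\left(6 \right)}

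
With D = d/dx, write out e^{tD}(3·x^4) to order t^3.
3 x \left(4 t^{3} + 6 t^{2} x + 4 t x^{2} + x^{3}\right)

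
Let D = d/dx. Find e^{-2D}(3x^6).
3 x^{6} - 36 x^{5} + 180 x^{4} - 480 x^{3} + 720 x^{2} - 576 x + 192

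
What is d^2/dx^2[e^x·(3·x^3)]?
3 x \left(x^{2} + 6 x + 6\right) e^{x}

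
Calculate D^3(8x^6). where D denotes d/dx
960 x^{3}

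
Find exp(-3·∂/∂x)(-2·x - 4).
2 - 2 x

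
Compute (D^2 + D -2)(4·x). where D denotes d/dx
4 - 8 x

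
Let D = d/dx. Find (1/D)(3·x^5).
\frac{x^{6}}{2}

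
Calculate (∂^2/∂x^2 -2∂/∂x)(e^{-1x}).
3 e^{- x}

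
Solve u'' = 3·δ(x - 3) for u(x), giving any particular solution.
\frac{3|x - 3|}{2}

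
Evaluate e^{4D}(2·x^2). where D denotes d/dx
2 x^{2} + 16 x + 32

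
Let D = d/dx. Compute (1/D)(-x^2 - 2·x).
- \frac{x^{3}}{3} - x^{2}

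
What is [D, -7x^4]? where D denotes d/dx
- 28 x^{3}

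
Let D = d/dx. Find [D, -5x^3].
- 15 x^{2}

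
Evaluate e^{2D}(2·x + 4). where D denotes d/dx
2 x + 8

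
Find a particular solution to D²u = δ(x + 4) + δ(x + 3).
\frac{|x + 4|}{2} + \frac{|x + 3|}{2}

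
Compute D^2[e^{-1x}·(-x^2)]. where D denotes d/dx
\left(- x^{2} + 4 x - 2\right) e^{- x}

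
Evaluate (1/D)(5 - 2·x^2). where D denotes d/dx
- \frac{2 x^{3}}{3} + 5 x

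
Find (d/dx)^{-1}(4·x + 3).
2 x^{2} + 3 x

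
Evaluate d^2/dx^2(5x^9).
360 x^{7}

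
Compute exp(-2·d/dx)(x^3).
x^{3} - 6 x^{2} + 12 x - 8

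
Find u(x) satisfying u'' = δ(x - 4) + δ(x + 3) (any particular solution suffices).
\frac{|x - 4|}{2} + \frac{|x + 3|}{2}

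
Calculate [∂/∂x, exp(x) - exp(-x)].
2 \cosh{\left(x \right)}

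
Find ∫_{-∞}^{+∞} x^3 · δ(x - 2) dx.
8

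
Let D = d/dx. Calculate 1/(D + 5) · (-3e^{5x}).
- \frac{3 e^{5 x}}{10}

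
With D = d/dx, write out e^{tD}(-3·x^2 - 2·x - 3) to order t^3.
- 3 t^{2} - 2 t \left(3 x + 1\right) - 3 x^{2} - 2 x - 3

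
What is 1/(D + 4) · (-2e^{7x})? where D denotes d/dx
- \frac{2 e^{7 x}}{11}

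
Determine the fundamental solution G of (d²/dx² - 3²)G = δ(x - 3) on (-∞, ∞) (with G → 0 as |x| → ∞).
-\frac{e^{-3|x - 3|}}{6}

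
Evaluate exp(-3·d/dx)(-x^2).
- x^{2} + 6 x - 9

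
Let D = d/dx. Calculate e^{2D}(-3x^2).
- 3 x^{2} - 12 x - 12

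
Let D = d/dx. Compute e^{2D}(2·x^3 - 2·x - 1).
2 x^{3} + 12 x^{2} + 22 x + 11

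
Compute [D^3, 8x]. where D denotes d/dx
24D^{2}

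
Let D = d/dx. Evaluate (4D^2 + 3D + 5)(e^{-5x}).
90 e^{- 5 x}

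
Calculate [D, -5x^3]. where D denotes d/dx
- 15 x^{2}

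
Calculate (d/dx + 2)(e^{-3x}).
- e^{- 3 x}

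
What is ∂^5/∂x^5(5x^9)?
75600 x^{4}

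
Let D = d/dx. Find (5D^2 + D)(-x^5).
5 x^{3} \left(- x - 20\right)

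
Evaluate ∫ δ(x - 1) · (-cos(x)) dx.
- \cos{\left(1 \right)}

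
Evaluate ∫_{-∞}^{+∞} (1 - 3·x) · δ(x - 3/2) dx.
- \frac{7}{2}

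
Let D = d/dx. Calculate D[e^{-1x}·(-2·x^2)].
2 x \left(x - 2\right) e^{- x}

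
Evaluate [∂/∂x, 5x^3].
15 x^{2}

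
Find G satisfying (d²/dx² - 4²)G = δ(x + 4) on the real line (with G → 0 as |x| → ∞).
-\frac{e^{-4|x + 4|}}{8}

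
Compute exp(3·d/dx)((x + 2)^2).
x^{2} + 10 x + 25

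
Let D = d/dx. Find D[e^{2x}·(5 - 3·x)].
\left(7 - 6 x\right) e^{2 x}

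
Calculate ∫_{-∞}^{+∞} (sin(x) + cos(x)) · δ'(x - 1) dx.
- \cos{\left(1 \right)} + \sin{\left(1 \right)}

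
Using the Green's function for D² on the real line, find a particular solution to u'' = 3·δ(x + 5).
\frac{3|x + 5|}{2}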